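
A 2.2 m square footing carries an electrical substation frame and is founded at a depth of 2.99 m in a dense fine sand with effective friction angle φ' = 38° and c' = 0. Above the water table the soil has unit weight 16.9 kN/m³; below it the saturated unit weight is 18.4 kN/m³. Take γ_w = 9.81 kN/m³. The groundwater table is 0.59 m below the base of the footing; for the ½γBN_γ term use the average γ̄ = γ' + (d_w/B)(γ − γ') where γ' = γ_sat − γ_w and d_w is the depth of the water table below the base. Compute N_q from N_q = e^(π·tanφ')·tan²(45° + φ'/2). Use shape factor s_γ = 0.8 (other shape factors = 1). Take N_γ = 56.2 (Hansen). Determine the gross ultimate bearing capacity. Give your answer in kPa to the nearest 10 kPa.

tan38° = 0.7813, so N_q = e^(π×0.7813)·tan²(64°) = 11.64 × 4.204 = 48.93.
q = γ·D_f = 16.9 × 2.99 = 50.531 kPa.
γ' = 8.59 kN/m³; averaging over the depth B below the base, γ̄ = γ' + (d_w/B)(γ − γ') = 10.819 kN/m³.
q·N_q = 50.531 × 48.933 = 2472.6 kPa
0.5·γ·B·N_γ·s_γ = 0.5 × 10.819 × 2.2 × 56.2 × 0.8 = 535.04 kPa
q_ult = 2472.6 + 535.04 = 3007.7 kPa.

q_ult ≈ 3010 kPa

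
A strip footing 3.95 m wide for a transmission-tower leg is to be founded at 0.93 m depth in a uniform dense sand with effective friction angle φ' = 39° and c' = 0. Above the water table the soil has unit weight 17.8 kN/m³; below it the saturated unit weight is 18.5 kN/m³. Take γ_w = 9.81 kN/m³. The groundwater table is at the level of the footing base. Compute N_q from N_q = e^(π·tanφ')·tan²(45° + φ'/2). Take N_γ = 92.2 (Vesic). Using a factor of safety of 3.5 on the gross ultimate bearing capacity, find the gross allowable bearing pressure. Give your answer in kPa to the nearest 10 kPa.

q_all ≈ 720 kPa

N_q = e^(π·tan39°)·tan²(64.5°) = 55.96.
Effective surcharge at the founding depth q = γ·D_f = 17.8 × 0.93 = 16.554 kPa.
The water table coincides with the base, so in the self-weight term γ → γ' = 8.69 kN/m³.
q_ult = q·N_q + 0.5·γ·B·N_γ
     = 16.554 × 55.957 + 0.5 × 8.69 × 3.95 × 92.2
     = 926.32 + 1582.4 = 2508.7 kPa.
q_all = 2508.7 / 3.5 = 716.78 kPa.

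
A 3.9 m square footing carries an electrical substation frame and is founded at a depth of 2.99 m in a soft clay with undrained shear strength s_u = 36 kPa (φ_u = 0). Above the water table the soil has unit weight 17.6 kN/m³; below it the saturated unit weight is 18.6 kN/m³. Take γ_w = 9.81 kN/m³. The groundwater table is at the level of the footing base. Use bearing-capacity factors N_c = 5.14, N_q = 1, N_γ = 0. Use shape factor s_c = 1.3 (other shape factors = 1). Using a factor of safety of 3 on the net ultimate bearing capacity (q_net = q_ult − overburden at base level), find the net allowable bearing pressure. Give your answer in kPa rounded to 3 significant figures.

Overburden at base level: q = 17.6 × 2.99 = 52.624 kPa.
Cohesion term c·N_c·s_c = 36 × 5.14 × 1.3 = 240.55 kPa; surcharge term q·N_q = 52.624 × 1 = 52.624 kPa.
q_ult = 240.55 + 52.624 = 293.18 kPa.
q_net = 293.18 − 52.624 = 240.55 kPa.
q_all(net) = 240.55 / 3 = 80.184 kPa.

q_all(net) ≈ 80.2 kPa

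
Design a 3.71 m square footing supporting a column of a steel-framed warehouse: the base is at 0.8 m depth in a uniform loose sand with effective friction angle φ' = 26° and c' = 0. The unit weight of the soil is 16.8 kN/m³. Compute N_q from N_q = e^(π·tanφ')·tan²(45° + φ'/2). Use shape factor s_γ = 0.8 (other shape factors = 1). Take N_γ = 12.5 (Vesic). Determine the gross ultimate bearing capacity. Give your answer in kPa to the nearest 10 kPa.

tan26° = 0.4877, so N_q = e^(π×0.4877)·tan²(58°) = 4.629 × 2.561 = 11.85.
Effective surcharge at the founding depth q = γ·D_f = 16.8 × 0.8 = 13.44 kPa.
q_ult = q·N_q + 0.5·γ·B·N_γ·s_γ
     = 13.44 × 11.854 + 0.5 × 16.8 × 3.71 × 12.5 × 0.8
     = 159.32 + 311.64 = 470.96 kPa.

q_ult ≈ 470 kPa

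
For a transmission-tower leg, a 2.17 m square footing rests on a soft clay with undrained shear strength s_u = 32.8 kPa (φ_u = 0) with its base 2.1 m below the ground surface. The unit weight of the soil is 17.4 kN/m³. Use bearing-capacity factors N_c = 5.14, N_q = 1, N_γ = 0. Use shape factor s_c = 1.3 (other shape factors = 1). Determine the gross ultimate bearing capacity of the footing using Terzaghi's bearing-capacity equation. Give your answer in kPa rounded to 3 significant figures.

Overburden at base level: q = 17.4 × 2.1 = 36.54 kPa.
Cohesion term c·N_c·s_c = 32.8 × 5.14 × 1.3 = 219.17 kPa; surcharge term q·N_q = 36.54 × 1 = 36.54 kPa.
q_ult = 219.17 + 36.54 = 255.71 kPa.

q_ult ≈ 256 kPa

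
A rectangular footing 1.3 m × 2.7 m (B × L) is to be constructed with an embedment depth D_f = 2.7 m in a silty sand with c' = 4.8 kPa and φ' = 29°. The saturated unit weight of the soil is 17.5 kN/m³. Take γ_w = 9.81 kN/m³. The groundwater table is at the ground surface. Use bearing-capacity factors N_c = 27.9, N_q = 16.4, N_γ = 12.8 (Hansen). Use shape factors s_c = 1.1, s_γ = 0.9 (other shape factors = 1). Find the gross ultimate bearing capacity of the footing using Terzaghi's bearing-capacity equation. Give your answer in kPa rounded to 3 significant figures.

Water table at ground surface, so effective unit weight γ' = 17.5 − 9.81 = 7.69 kN/m³ is used throughout; overburden q = 7.69 × 2.7 = 20.763 kPa; the same γ' applies in the ½γBN_γ term.
Cohesion term c·N_c·s_c = 4.8 × 27.9 × 1.1 = 147.31 kPa; surcharge term q·N_q = 20.763 × 16.4 = 340.51 kPa; self-weight term 0.5·γ·B·N_γ·s_γ = 0.5 × 7.69 × 1.3 × 12.8 × 0.9 = 57.583 kPa.
q_ult = 147.31 + 340.51 + 57.583 = 545.41 kPa.

q_ult ≈ 545 kPa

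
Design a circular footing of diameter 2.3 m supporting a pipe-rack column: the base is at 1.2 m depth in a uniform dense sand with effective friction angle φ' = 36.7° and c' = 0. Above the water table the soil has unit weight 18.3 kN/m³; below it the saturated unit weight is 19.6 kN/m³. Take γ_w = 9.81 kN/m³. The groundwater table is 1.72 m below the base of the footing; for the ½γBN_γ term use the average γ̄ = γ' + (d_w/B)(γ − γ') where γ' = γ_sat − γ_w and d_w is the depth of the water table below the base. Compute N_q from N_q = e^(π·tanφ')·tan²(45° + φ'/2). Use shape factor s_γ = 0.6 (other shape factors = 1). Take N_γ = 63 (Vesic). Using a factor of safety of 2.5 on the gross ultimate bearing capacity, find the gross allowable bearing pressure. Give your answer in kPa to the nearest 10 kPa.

N_q = e^(π·tan36.7°)·tan²(63.35°) = 41.29.
Overburden at base level: q = 18.3 × 1.2 = 21.96 kPa.
The water table is 1.72 m below the base (< B = 2.3 m), so the ½γBN_γ term uses γ̄ = γ' + (d_w/B)(γ − γ') = 9.79 + (1.72/2.3)(18.3 − 9.79) = 16.154 kN/m³.
Surcharge term q·N_q = 21.96 × 41.288 = 906.67 kPa; self-weight term 0.5·γ·B·N_γ·s_γ = 0.5 × 16.154 × 2.3 × 63 × 0.6 = 702.21 kPa.
q_ult = 906.67 + 702.21 = 1608.9 kPa.
q_all = 1608.9 / 2.5 = 643.56 kPa.

q_all ≈ 640 kPa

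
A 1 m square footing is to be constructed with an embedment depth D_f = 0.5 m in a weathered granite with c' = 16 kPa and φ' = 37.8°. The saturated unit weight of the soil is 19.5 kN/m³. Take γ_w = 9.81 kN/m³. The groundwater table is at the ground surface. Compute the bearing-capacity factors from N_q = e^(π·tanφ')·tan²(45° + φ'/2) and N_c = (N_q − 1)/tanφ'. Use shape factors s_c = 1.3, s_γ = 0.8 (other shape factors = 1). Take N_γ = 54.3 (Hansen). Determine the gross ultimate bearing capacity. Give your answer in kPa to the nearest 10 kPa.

tan37.8° = 0.7757, so N_q = e^(π×0.7757)·tan²(63.9°) = 11.437 × 4.167 = 47.66.
N_c = (47.66 − 1)/tan37.8° = 60.15.
With the water table at the surface the whole profile is submerged: γ' = 19.5 − 9.81 = 9.69 kN/m³, so q = γ'·D_f = 4.845 kPa; the same γ' applies in the ½γBN_γ term.
q_ult = c·N_c·s_c + q·N_q + 0.5·γ·B·N_γ·s_γ
     = 16 × 60.148 × 1.3 + 4.845 × 47.655 + 0.5 × 9.69 × 1 × 54.3 × 0.8
     = 1251.1 + 230.89 + 210.47 = 1692.4 kPa.

q_ult ≈ 1690 kPa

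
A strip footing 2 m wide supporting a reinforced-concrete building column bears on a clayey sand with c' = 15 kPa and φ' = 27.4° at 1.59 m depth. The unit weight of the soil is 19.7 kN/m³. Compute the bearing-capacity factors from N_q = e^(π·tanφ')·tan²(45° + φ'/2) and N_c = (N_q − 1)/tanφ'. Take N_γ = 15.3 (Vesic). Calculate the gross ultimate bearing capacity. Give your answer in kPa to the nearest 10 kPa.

q_ult ≈ 1100 kPa

tan27.4° = 0.5184, so N_q = e^(π×0.5184)·tan²(58.7°) = 5.096 × 2.705 = 13.78.
N_c = (13.78 − 1)/tan27.4° = 24.66.
q = γ·D_f = 19.7 × 1.59 = 31.323 kPa.
c·N_c = 15 × 24.665 = 369.97 kPa
q·N_q = 31.323 × 13.785 = 431.79 kPa
0.5·γ·B·N_γ = 0.5 × 19.7 × 2 × 15.3 = 301.41 kPa
q_ult = 369.97 + 431.79 + 301.41 = 1103.2 kPa.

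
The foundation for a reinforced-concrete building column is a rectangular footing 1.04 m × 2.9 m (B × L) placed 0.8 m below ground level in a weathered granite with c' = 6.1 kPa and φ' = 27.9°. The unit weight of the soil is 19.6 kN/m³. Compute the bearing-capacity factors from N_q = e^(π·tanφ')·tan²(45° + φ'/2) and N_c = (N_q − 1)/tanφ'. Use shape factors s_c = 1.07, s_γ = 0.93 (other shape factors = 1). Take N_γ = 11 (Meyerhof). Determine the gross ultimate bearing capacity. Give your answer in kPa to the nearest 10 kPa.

tan27.9° = 0.5295, so N_q = e^(π×0.5295)·tan²(58.95°) = 5.277 × 2.759 = 14.56.
N_c = (14.56 − 1)/tan27.9° = 25.61.
q = γ·D_f = 19.6 × 0.8 = 15.68 kPa.
c·N_c·s_c = 6.1 × 25.609 × 1.07 = 167.15 kPa
q·N_q = 15.68 × 14.559 = 228.29 kPa
0.5·γ·B·N_γ·s_γ = 0.5 × 19.6 × 1.04 × 11 × 0.93 = 104.26 kPa
q_ult = 167.15 + 228.29 + 104.26 = 499.7 kPa.

q_ult ≈ 500 kPa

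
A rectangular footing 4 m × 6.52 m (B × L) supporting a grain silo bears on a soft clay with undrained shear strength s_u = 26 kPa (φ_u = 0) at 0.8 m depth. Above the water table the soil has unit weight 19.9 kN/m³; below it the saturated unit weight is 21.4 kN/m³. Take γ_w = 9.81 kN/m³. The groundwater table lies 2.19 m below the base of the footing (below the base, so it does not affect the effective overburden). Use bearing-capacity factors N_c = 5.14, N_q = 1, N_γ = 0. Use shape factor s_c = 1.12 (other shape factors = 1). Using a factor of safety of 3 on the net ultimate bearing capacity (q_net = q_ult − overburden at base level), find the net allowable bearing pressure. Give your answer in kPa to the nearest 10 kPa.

q_all(net) ≈ 50 kPa

q = γ·D_f = 19.9 × 0.8 = 15.92 kPa.
c·N_c·s_c = 26 × 5.14 × 1.12 = 149.68 kPa
q·N_q = 15.92 × 1 = 15.92 kPa
q_ult = 149.68 + 15.92 = 165.6 kPa.
q_net = 165.6 − 15.92 = 149.68 kPa.
q_all(net) = 149.68 / 3 = 49.892 kPa.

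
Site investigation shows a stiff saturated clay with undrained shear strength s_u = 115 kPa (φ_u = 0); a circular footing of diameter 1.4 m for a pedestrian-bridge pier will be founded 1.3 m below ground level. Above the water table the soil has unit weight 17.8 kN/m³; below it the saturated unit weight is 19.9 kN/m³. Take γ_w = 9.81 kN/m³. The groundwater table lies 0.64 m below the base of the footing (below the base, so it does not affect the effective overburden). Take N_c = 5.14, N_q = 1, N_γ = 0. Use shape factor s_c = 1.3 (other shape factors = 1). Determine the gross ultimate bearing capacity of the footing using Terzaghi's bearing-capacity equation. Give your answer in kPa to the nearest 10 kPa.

q = γ·D_f = 17.8 × 1.3 = 23.14 kPa.
c·N_c·s_c = 115 × 5.14 × 1.3 = 768.43 kPa
q·N_q = 23.14 × 1 = 23.14 kPa
q_ult = 768.43 + 23.14 = 791.57 kPa.

q_ult ≈ 790 kPa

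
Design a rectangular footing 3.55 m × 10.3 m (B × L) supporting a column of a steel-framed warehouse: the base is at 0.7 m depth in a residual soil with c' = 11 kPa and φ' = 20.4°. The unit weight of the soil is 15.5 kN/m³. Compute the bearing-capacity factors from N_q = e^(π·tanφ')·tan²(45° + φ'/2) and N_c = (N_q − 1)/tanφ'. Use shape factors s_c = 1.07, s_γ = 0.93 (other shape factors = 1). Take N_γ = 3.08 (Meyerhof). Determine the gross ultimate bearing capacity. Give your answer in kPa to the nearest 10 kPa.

tan20.4° = 0.3719, so N_q = e^(π×0.3719)·tan²(55.2°) = 3.217 × 2.07 = 6.66.
N_c = (6.66 − 1)/tan20.4° = 15.22.
q = γ·D_f = 15.5 × 0.7 = 10.85 kPa.
c·N_c·s_c = 11 × 15.217 × 1.07 = 179.1 kPa
q·N_q = 10.85 × 6.6591 = 72.251 kPa
0.5·γ·B·N_γ·s_γ = 0.5 × 15.5 × 3.55 × 3.08 × 0.93 = 78.807 kPa
q_ult = 179.1 + 72.251 + 78.807 = 330.16 kPa.

q_ult ≈ 330 kPa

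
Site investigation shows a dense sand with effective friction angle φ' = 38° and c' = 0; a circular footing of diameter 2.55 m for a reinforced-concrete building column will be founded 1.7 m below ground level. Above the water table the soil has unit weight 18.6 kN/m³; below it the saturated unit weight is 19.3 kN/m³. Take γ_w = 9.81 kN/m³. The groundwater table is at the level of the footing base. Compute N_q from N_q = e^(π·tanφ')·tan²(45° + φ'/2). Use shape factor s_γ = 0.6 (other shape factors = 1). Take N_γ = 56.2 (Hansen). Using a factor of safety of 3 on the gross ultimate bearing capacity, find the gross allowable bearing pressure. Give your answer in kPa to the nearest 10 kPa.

q_all ≈ 650 kPa

N_q = e^(π·tan38°)·tan²(64°) = 48.93.
q = γ·D_f = 18.6 × 1.7 = 31.62 kPa.
For the ½γBN_γ term take γ' = 19.3 − 9.81 = 9.49 kN/m³ (soil below base is submerged).
q·N_q = 31.62 × 48.933 = 1547.3 kPa
0.5·γ·B·N_γ·s_γ = 0.5 × 9.49 × 2.55 × 56.2 × 0.6 = 408 kPa
q_ult = 1547.3 + 408 = 1955.3 kPa.
q_all = 1955.3 / 3 = 651.76 kPa.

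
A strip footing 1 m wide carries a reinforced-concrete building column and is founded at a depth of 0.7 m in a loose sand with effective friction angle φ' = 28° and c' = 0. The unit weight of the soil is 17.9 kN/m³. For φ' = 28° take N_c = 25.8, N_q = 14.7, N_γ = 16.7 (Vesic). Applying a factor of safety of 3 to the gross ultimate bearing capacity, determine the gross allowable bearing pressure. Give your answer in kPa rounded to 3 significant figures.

q = γ·D_f = 17.9 × 0.7 = 12.53 kPa.
q·N_q = 12.53 × 14.7 = 184.19 kPa
0.5·γ·B·N_γ = 0.5 × 17.9 × 1 × 16.7 = 149.46 kPa
q_ult = 184.19 + 149.46 = 333.66 kPa.
q_all = q_ult / FS = 333.66 / 3 = 111.22 kPa.

q_all ≈ 111 kPa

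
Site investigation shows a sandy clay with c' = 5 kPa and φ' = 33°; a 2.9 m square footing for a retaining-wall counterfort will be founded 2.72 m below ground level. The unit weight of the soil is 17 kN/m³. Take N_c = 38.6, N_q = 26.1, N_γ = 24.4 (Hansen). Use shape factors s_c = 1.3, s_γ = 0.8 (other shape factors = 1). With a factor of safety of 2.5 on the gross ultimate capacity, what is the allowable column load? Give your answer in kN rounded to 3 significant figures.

q = γ·D_f = 17 × 2.72 = 46.24 kPa.
c·N_c·s_c = 5 × 38.6 × 1.3 = 250.9 kPa
q·N_q = 46.24 × 26.1 = 1206.9 kPa
0.5·γ·B·N_γ·s_γ = 0.5 × 17 × 2.9 × 24.4 × 0.8 = 481.17 kPa
q_ult = 250.9 + 1206.9 + 481.17 = 1938.9 kPa.
Gross allowable pressure q_all = 1938.9 / 2.5 = 775.57 kPa.
Footing area = 8.41 m², so allowable column load = 775.57 × 8.41 = 6522.6 kN.

P_all ≈ 6520 kN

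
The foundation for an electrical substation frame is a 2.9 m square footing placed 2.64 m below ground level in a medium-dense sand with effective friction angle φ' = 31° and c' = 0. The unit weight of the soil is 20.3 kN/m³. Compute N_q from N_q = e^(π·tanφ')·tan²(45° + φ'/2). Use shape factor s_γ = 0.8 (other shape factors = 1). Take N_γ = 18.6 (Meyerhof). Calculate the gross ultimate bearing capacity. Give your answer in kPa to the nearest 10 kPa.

q_ult ≈ 1540 kPa

tan31° = 0.6009, so N_q = e^(π×0.6009)·tan²(60.5°) = 6.604 × 3.124 = 20.63.
Overburden at base level: q = 20.3 × 2.64 = 53.592 kPa.
Surcharge term q·N_q = 53.592 × 20.631 = 1105.6 kPa; self-weight term 0.5·γ·B·N_γ·s_γ = 0.5 × 20.3 × 2.9 × 18.6 × 0.8 = 437.99 kPa.
q_ult = 1105.6 + 437.99 = 1543.6 kPa.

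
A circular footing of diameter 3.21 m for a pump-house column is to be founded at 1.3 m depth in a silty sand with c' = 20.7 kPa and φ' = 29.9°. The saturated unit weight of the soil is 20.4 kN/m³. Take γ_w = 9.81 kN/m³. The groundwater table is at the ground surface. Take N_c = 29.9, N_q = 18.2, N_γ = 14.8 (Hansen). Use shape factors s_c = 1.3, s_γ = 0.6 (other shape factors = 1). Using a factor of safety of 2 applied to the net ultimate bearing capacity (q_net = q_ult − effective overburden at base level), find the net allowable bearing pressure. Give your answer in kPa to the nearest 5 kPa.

q_all(net) ≈ 595 kPa

γ' = 20.4 − 9.81 = 10.59 kN/m³ (submerged throughout). q = 10.59 × 1.3 = 13.767 kPa; the same γ' applies in the ½γBN_γ term.
c·N_c·s_c = 20.7 × 29.9 × 1.3 = 804.61 kPa
q·N_q = 13.767 × 18.2 = 250.56 kPa
0.5·γ·B·N_γ·s_γ = 0.5 × 10.59 × 3.21 × 14.8 × 0.6 = 150.93 kPa
q_ult = 804.61 + 250.56 + 150.93 = 1206.1 kPa.
Net ultimate: q_net = 1206.1 − 13.767 = 1192.3 kPa.
q_all(net) = 1192.3 / 2 = 596.17 kPa.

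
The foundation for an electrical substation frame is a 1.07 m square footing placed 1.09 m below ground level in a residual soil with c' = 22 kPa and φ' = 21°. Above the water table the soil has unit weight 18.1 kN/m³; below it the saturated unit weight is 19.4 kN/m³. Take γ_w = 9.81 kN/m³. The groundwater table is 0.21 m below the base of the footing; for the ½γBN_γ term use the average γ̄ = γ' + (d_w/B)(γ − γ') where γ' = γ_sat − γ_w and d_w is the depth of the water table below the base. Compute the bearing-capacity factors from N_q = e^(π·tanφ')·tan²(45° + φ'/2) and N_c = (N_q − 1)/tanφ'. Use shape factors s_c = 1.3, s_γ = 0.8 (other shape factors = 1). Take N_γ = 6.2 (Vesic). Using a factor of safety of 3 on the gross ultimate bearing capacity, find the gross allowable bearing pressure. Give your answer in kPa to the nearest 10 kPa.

q_all ≈ 210 kPa

N_q = e^(π·tan21°)·tan²(55.5°) = 7.07; N_c = (N_q − 1)/tanφ' = 15.81.
Overburden at base level: q = 18.1 × 1.09 = 19.729 kPa.
The water table is 0.21 m below the base (< B = 1.07 m), so the ½γBN_γ term uses γ̄ = γ' + (d_w/B)(γ − γ') = 9.59 + (0.21/1.07)(18.1 − 9.59) = 11.26 kN/m³.
Cohesion term c·N_c·s_c = 22 × 15.815 × 1.3 = 452.31 kPa; surcharge term q·N_q = 19.729 × 7.0708 = 139.5 kPa; self-weight term 0.5·γ·B·N_γ·s_γ = 0.5 × 11.26 × 1.07 × 6.2 × 0.8 = 29.88 kPa.
q_ult = 452.31 + 139.5 + 29.88 = 621.68 kPa.
q_all = 621.68 / 3 = 207.23 kPa.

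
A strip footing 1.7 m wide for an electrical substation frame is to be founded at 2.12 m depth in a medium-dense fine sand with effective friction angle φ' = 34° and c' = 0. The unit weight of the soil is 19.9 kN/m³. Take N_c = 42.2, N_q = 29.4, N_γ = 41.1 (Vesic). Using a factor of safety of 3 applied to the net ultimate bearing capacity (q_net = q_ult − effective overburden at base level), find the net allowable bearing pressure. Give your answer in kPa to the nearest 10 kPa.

q_all(net) ≈ 630 kPa

Effective surcharge at the founding depth q = γ·D_f = 19.9 × 2.12 = 42.188 kPa.
q_ult = q·N_q + 0.5·γ·B·N_γ
     = 42.188 × 29.4 + 0.5 × 19.9 × 1.7 × 41.1
     = 1240.3 + 695.21 = 1935.5 kPa.
Net ultimate: q_net = 1935.5 − 42.188 = 1893.3 kPa.
q_all(net) = 1893.3 / 3 = 631.12 kPa.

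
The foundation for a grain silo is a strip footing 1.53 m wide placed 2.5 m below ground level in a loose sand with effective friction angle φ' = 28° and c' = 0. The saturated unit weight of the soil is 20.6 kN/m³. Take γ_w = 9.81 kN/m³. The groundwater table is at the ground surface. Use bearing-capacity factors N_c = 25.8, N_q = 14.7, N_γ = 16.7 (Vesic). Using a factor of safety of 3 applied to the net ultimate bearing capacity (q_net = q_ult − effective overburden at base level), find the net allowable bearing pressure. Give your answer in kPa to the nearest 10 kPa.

With the water table at the surface the whole profile is submerged: γ' = 20.6 − 9.81 = 10.79 kN/m³, so q = γ'·D_f = 26.975 kPa; the same γ' applies in the ½γBN_γ term.
q_ult = q·N_q + 0.5·γ·B·N_γ
     = 26.975 × 14.7 + 0.5 × 10.79 × 1.53 × 16.7
     = 396.53 + 137.85 = 534.38 kPa.
Net ultimate: q_net = 534.38 − 26.975 = 507.41 kPa.
q_all(net) = 507.41 / 3 = 169.14 kPa.

q_all(net) ≈ 170 kPa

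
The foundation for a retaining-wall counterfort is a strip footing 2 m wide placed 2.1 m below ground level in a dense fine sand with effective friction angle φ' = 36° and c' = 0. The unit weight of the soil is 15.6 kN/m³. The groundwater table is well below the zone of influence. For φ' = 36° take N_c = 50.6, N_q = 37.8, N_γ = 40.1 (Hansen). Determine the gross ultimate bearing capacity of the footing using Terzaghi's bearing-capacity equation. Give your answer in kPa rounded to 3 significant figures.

q = γ·D_f = 15.6 × 2.1 = 32.76 kPa.
q·N_q = 32.76 × 37.8 = 1238.3 kPa
0.5·γ·B·N_γ = 0.5 × 15.6 × 2 × 40.1 = 625.56 kPa
q_ult = 1238.3 + 625.56 = 1863.9 kPa.

q_ult ≈ 1860 kPa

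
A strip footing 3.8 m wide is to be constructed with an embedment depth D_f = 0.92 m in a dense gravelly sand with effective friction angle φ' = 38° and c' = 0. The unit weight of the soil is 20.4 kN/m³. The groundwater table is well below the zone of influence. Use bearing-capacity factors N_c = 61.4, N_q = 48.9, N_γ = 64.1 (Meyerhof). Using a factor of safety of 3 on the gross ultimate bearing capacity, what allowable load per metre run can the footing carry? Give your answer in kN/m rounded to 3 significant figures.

q = γ·D_f = 20.4 × 0.92 = 18.768 kPa.
q·N_q = 18.768 × 48.9 = 917.76 kPa
0.5·γ·B·N_γ = 0.5 × 20.4 × 3.8 × 64.1 = 2484.5 kPa
q_ult = 917.76 + 2484.5 = 3402.3 kPa.
Gross allowable pressure q_all = 3402.3 / 3 = 1134.1 kPa.
Allowable wall load = q_all × B = 1134.1 × 3.8 = 4309.5 kN per metre run.

≈ 4310 kN/m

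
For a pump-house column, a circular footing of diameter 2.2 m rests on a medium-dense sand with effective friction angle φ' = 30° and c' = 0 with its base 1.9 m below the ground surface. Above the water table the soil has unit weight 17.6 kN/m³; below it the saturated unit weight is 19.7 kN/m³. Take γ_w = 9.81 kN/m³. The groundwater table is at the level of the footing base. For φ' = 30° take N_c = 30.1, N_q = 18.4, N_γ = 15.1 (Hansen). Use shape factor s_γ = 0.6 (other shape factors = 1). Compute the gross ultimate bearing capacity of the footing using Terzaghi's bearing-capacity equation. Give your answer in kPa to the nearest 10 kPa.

q_ult ≈ 710 kPa

q = γ·D_f = 17.6 × 1.9 = 33.44 kPa.
For the ½γBN_γ term take γ' = 19.7 − 9.81 = 9.89 kN/m³ (soil below base is submerged).
q·N_q = 33.44 × 18.4 = 615.3 kPa
0.5·γ·B·N_γ·s_γ = 0.5 × 9.89 × 2.2 × 15.1 × 0.6 = 98.564 kPa
q_ult = 615.3 + 98.564 = 713.86 kPa.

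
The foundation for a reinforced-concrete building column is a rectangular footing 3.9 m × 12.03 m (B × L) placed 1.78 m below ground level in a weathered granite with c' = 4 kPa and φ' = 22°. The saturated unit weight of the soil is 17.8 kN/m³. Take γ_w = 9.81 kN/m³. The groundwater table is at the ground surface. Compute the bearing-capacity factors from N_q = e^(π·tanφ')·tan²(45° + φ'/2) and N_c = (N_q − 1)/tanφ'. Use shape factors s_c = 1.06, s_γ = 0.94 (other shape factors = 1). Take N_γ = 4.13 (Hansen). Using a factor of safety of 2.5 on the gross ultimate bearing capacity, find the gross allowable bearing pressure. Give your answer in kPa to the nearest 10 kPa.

q_all ≈ 100 kPa

N_q = e^(π·tan22°)·tan²(56°) = 7.82; N_c = (N_q − 1)/tanφ' = 16.88.
Water table at ground surface, so effective unit weight γ' = 17.8 − 9.81 = 7.99 kN/m³ is used throughout; overburden q = 7.99 × 1.78 = 14.222 kPa; the same γ' applies in the ½γBN_γ term.
Cohesion term c·N_c·s_c = 4 × 16.883 × 1.06 = 71.583 kPa; surcharge term q·N_q = 14.222 × 7.8211 = 111.23 kPa; self-weight term 0.5·γ·B·N_γ·s_γ = 0.5 × 7.99 × 3.9 × 4.13 × 0.94 = 60.487 kPa.
q_ult = 71.583 + 111.23 + 60.487 = 243.3 kPa.
q_all = 243.3 / 2.5 = 97.321 kPa.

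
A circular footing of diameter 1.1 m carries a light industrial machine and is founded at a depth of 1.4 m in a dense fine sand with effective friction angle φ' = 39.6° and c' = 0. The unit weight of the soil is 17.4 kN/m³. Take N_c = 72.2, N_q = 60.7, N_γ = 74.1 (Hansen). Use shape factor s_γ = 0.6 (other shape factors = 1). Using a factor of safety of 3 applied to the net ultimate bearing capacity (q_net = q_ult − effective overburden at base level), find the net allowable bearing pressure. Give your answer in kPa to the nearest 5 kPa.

Effective surcharge at the founding depth q = γ·D_f = 17.4 × 1.4 = 24.36 kPa.
q_ult = q·N_q + 0.5·γ·B·N_γ·s_γ
     = 24.36 × 60.7 + 0.5 × 17.4 × 1.1 × 74.1 × 0.6
     = 1478.7 + 425.48 = 1904.1 kPa.
Net ultimate: q_net = 1904.1 − 24.36 = 1879.8 kPa.
q_all(net) = 1879.8 / 3 = 626.59 kPa.

q_all(net) ≈ 625 kPa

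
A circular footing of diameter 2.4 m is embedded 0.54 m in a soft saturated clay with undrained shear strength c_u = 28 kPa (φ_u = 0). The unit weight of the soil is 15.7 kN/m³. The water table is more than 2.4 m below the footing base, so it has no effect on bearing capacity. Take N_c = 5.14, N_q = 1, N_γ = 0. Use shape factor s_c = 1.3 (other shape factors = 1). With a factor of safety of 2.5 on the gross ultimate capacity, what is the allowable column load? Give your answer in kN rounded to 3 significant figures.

Overburden at base level: q = 15.7 × 0.54 = 8.478 kPa.
Cohesion term c·N_c·s_c = 28 × 5.14 × 1.3 = 187.1 kPa; surcharge term q·N_q = 8.478 × 1 = 8.478 kPa.
q_ult = 187.1 + 8.478 = 195.57 kPa.
Gross allowable pressure q_all = 195.57 / 2.5 = 78.23 kPa.
Footing area = 4.5239 m², so allowable column load = 78.23 × 4.5239 = 353.9 kN.

P_all ≈ 354 kN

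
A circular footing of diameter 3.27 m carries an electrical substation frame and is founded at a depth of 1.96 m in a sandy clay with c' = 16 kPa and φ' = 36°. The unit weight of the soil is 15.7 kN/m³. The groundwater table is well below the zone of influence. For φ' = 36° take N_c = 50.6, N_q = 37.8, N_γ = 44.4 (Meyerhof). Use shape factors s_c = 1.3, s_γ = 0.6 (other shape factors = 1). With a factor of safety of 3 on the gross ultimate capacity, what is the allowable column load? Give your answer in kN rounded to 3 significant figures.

P_all ≈ 8120 kN

Effective surcharge at the founding depth q = γ·D_f = 15.7 × 1.96 = 30.772 kPa.
q_ult = c·N_c·s_c + q·N_q + 0.5·γ·B·N_γ·s_γ
     = 16 × 50.6 × 1.3 + 30.772 × 37.8 + 0.5 × 15.7 × 3.27 × 44.4 × 0.6
     = 1052.5 + 1163.2 + 683.84 = 2899.5 kPa.
Gross allowable pressure q_all = 2899.5 / 3 = 966.5 kPa.
Footing area = 8.3982 m², so allowable column load = 966.5 × 8.3982 = 8116.9 kN.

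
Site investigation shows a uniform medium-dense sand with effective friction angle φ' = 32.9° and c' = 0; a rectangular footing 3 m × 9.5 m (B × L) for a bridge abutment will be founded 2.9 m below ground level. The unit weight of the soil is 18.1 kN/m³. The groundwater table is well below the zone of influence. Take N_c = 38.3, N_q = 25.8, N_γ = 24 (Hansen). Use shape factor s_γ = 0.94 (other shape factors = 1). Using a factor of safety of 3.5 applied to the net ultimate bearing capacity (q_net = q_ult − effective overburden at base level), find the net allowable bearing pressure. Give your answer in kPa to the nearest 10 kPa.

Overburden at base level: q = 18.1 × 2.9 = 52.49 kPa.
Surcharge term q·N_q = 52.49 × 25.8 = 1354.2 kPa; self-weight term 0.5·γ·B·N_γ·s_γ = 0.5 × 18.1 × 3 × 24 × 0.94 = 612.5 kPa.
q_ult = 1354.2 + 612.5 = 1966.7 kPa.
Net ultimate: q_net = 1966.7 − 52.49 = 1914.3 kPa.
q_all(net) = 1914.3 / 3.5 = 546.93 kPa.

q_all(net) ≈ 550 kPa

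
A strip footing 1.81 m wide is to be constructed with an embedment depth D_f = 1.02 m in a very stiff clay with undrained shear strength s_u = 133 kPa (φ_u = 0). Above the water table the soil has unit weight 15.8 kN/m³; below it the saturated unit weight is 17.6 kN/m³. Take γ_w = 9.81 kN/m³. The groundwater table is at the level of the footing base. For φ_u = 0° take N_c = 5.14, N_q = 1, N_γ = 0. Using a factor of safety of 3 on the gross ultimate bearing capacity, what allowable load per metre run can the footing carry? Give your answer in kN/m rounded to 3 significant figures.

Effective surcharge at the founding depth q = γ·D_f = 15.8 × 1.02 = 16.116 kPa.
q_ult = c·N_c + q·N_q
     = 133 × 5.14 + 16.116 × 1
     = 683.62 + 16.116 = 699.74 kPa.
Gross allowable pressure q_all = 699.74 / 3 = 233.25 kPa.
Allowable wall load = q_all × B = 233.25 × 1.81 = 422.17 kN per metre run.

≈ 422 kN/m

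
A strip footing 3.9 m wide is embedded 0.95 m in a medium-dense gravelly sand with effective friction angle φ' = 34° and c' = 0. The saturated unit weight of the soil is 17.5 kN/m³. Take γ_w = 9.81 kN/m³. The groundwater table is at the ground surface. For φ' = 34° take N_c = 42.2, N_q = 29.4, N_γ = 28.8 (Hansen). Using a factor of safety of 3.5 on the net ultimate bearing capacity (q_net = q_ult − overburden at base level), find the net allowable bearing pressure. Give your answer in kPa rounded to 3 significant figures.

γ' = 17.5 − 9.81 = 7.69 kN/m³ (submerged throughout). q = 7.69 × 0.95 = 7.3055 kPa; the same γ' applies in the ½γBN_γ term.
q·N_q = 7.3055 × 29.4 = 214.78 kPa
0.5·γ·B·N_γ = 0.5 × 7.69 × 3.9 × 28.8 = 431.87 kPa
q_ult = 214.78 + 431.87 = 646.65 kPa.
q_net = 646.65 − 7.3055 = 639.35 kPa.
q_all(net) = 639.35 / 3.5 = 182.67 kPa.

q_all(net) ≈ 183 kPa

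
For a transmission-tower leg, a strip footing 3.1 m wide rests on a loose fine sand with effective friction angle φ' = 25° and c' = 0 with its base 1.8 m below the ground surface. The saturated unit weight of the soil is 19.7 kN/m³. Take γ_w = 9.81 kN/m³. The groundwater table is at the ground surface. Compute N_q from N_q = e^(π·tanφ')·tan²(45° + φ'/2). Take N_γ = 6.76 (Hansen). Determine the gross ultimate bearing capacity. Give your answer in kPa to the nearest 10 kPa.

q_ult ≈ 290 kPa

tan25° = 0.4663, so N_q = e^(π×0.4663)·tan²(57.5°) = 4.327 × 2.464 = 10.66.
With the water table at the surface the whole profile is submerged: γ' = 19.7 − 9.81 = 9.89 kN/m³, so q = γ'·D_f = 17.802 kPa; the same γ' applies in the ½γBN_γ term.
q_ult = q·N_q + 0.5·γ·B·N_γ
     = 17.802 × 10.662 + 0.5 × 9.89 × 3.1 × 6.76
     = 189.81 + 103.63 = 293.43 kPa.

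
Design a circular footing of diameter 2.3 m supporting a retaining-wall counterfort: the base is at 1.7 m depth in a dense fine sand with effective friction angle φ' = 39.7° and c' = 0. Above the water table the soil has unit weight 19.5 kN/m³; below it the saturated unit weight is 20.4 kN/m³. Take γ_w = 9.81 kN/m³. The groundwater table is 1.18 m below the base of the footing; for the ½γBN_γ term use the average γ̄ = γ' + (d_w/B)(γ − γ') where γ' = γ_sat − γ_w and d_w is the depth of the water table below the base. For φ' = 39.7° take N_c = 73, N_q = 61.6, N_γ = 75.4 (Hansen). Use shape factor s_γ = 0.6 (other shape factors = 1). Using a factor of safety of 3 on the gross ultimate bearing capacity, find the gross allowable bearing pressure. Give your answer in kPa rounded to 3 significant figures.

q_all ≈ 944 kPa

Effective surcharge at the founding depth q = γ·D_f = 19.5 × 1.7 = 33.15 kPa.
With d_w = 1.18 m < B, γ̄ = 10.59 + (1.18/2.3) × (19.5 − 10.59) = 15.161 kN/m³.
q_ult = q·N_q + 0.5·γ·B·N_γ·s_γ
     = 33.15 × 61.6 + 0.5 × 15.161 × 2.3 × 75.4 × 0.6
     = 2042 + 788.78 = 2830.8 kPa.
q_all = 2830.8 / 3 = 943.61 kPa.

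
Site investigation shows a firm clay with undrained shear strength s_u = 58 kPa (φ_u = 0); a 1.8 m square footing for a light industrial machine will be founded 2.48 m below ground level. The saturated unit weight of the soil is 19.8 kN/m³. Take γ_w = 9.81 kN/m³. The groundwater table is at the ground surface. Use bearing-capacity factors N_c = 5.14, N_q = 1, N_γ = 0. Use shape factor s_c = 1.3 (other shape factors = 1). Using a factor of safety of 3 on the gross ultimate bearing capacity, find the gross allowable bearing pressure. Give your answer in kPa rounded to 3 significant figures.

q_all ≈ 137 kPa

γ' = 19.8 − 9.81 = 9.99 kN/m³ (submerged throughout). q = 9.99 × 2.48 = 24.775 kPa.
c·N_c·s_c = 58 × 5.14 × 1.3 = 387.56 kPa
q·N_q = 24.775 × 1 = 24.775 kPa
q_ult = 387.56 + 24.775 = 412.33 kPa.
q_all = 412.33 / 3 = 137.44 kPa.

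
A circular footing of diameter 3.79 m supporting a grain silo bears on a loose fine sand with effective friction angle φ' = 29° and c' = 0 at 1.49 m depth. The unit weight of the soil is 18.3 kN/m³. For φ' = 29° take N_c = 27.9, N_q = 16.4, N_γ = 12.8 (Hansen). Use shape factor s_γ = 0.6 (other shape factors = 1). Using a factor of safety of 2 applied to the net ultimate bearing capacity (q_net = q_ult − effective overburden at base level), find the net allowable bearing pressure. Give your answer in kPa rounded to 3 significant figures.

q_all(net) ≈ 343 kPa

q = γ·D_f = 18.3 × 1.49 = 27.267 kPa.
q·N_q = 27.267 × 16.4 = 447.18 kPa
0.5·γ·B·N_γ·s_γ = 0.5 × 18.3 × 3.79 × 12.8 × 0.6 = 266.33 kPa
q_ult = 447.18 + 266.33 = 713.51 kPa.
Net ultimate: q_net = 713.51 − 27.267 = 686.24 kPa.
q_all(net) = 686.24 / 2 = 343.12 kPa.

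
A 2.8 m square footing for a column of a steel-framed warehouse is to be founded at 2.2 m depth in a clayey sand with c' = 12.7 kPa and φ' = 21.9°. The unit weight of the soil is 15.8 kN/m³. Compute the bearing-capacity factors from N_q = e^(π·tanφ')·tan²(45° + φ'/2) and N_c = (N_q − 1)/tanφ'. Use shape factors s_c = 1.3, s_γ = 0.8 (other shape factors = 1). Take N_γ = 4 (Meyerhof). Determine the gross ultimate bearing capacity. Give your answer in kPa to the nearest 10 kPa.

q_ult ≈ 620 kPa

tan21.9° = 0.402, so N_q = e^(π×0.402)·tan²(55.95°) = 3.536 × 2.19 = 7.74.
N_c = (7.74 − 1)/tan21.9° = 16.77.
Overburden at base level: q = 15.8 × 2.2 = 34.76 kPa.
Cohesion term c·N_c·s_c = 12.7 × 16.772 × 1.3 = 276.9 kPa; surcharge term q·N_q = 34.76 × 7.7422 = 269.12 kPa; self-weight term 0.5·γ·B·N_γ·s_γ = 0.5 × 15.8 × 2.8 × 4 × 0.8 = 70.784 kPa.
q_ult = 276.9 + 269.12 + 70.784 = 616.81 kPa.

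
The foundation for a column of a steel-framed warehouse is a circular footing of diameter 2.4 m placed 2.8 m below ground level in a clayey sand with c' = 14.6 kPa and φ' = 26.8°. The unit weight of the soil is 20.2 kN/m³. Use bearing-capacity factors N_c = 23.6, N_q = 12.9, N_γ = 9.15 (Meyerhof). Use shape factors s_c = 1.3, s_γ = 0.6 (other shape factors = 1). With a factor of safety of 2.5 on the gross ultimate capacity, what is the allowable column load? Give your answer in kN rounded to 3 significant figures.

P_all ≈ 2370 kN

q = γ·D_f = 20.2 × 2.8 = 56.56 kPa.
c·N_c·s_c = 14.6 × 23.6 × 1.3 = 447.93 kPa
q·N_q = 56.56 × 12.9 = 729.62 kPa
0.5·γ·B·N_γ·s_γ = 0.5 × 20.2 × 2.4 × 9.15 × 0.6 = 133.08 kPa
q_ult = 447.93 + 729.62 + 133.08 = 1310.6 kPa.
Gross allowable pressure q_all = 1310.6 / 2.5 = 524.25 kPa.
Footing area = 4.5239 m², so allowable column load = 524.25 × 4.5239 = 2371.7 kN.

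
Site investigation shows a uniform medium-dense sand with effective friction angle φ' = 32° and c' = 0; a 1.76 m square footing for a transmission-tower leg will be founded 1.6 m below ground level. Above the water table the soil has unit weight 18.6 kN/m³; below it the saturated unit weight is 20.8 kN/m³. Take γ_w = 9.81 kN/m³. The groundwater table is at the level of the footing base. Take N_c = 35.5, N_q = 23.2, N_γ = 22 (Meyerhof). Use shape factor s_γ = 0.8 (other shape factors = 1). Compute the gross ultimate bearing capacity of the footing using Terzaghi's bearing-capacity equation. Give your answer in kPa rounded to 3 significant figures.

Overburden at base level: q = 18.6 × 1.6 = 29.76 kPa.
Below the base the soil is submerged, so the ½γBN_γ term uses γ' = 20.8 − 9.81 = 10.99 kN/m³.
Surcharge term q·N_q = 29.76 × 23.2 = 690.43 kPa; self-weight term 0.5·γ·B·N_γ·s_γ = 0.5 × 10.99 × 1.76 × 22 × 0.8 = 170.21 kPa.
q_ult = 690.43 + 170.21 = 860.65 kPa.

q_ult ≈ 861 kPa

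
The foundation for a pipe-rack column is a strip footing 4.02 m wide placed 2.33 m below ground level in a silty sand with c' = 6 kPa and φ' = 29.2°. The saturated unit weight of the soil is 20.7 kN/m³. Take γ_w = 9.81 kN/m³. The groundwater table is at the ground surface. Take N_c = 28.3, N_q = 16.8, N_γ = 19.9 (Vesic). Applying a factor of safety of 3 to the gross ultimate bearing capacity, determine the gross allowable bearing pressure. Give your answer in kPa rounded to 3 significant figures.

With the water table at the surface the whole profile is submerged: γ' = 20.7 − 9.81 = 10.89 kN/m³, so q = γ'·D_f = 25.374 kPa; the same γ' applies in the ½γBN_γ term.
q_ult = c·N_c + q·N_q + 0.5·γ·B·N_γ
     = 6 × 28.3 + 25.374 × 16.8 + 0.5 × 10.89 × 4.02 × 19.9
     = 169.8 + 426.28 + 435.59 = 1031.7 kPa.
q_all = q_ult / FS = 1031.7 / 3 = 343.89 kPa.

q_all ≈ 344 kPa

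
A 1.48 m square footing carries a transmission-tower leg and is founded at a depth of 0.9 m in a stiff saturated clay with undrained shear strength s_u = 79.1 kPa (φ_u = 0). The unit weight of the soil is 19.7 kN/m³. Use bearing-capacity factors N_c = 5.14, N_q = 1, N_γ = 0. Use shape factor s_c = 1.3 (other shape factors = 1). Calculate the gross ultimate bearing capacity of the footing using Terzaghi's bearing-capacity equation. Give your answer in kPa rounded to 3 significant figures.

q_ult ≈ 546 kPa

Effective surcharge at the founding depth q = γ·D_f = 19.7 × 0.9 = 17.73 kPa.
q_ult = c·N_c·s_c + q·N_q
     = 79.1 × 5.14 × 1.3 + 17.73 × 1
     = 528.55 + 17.73 = 546.28 kPa.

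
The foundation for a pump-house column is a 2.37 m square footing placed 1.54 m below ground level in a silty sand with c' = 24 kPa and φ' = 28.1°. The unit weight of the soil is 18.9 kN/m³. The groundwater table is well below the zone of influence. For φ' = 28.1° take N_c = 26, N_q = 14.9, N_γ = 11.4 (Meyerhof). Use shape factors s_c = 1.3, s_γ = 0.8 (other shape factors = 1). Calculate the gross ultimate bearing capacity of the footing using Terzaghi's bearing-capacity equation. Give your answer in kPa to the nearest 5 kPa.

q_ult ≈ 1450 kPa

Overburden at base level: q = 18.9 × 1.54 = 29.106 kPa.
Cohesion term c·N_c·s_c = 24 × 26 × 1.3 = 811.2 kPa; surcharge term q·N_q = 29.106 × 14.9 = 433.68 kPa; self-weight term 0.5·γ·B·N_γ·s_γ = 0.5 × 18.9 × 2.37 × 11.4 × 0.8 = 204.26 kPa.
q_ult = 811.2 + 433.68 + 204.26 = 1449.1 kPa.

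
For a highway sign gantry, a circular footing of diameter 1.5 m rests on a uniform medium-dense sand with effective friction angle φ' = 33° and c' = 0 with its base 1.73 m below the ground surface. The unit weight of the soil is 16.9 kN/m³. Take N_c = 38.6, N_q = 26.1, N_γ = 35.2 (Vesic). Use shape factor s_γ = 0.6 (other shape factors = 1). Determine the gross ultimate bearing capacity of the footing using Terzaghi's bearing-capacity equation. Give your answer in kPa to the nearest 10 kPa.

q = γ·D_f = 16.9 × 1.73 = 29.237 kPa.
q·N_q = 29.237 × 26.1 = 763.09 kPa
0.5·γ·B·N_γ·s_γ = 0.5 × 16.9 × 1.5 × 35.2 × 0.6 = 267.7 kPa
q_ult = 763.09 + 267.7 = 1030.8 kPa.

q_ult ≈ 1030 kPa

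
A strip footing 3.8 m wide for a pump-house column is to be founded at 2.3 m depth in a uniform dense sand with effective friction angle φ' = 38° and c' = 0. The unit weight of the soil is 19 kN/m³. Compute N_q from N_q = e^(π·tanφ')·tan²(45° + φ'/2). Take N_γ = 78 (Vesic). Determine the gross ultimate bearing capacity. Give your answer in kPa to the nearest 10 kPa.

tan38° = 0.7813, so N_q = e^(π×0.7813)·tan²(64°) = 11.64 × 4.204 = 48.93.
Effective surcharge at the founding depth q = γ·D_f = 19 × 2.3 = 43.7 kPa.
q_ult = q·N_q + 0.5·γ·B·N_γ
     = 43.7 × 48.933 + 0.5 × 19 × 3.8 × 78
     = 2138.4 + 2815.8 = 4954.2 kPa.

q_ult ≈ 4950 kPa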